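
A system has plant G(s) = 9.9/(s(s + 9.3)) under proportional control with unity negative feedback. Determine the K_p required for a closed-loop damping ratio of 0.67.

Closed-loop characteristic equation: s² + 9.3s + K_p·9.9 = 0.
So ω_n = √(9.9K_p) and 2ζω_n = 9.3, giving ζ = 9.3/(2√(9.9K_p)).
Setting ζ = 0.67: √(9.9K_p) = 9.3/(2·0.67) = 6.94, so K_p = 48.17/9.9 = 4.87.

K_p = 4.87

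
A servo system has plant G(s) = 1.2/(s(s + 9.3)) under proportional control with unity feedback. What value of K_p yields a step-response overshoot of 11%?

K_p = 54.5

From %OS = 100·exp(−πζ/√(1−ζ²)) = 11%, ζ = −ln(0.11)/√(π²+ln²(0.11)) = 0.5749.
Characteristic equation s² + 9.3s + 1.2K_p = 0 gives ζ = 9.3/(2√(1.2K_p)).
Setting ζ = 0.5749: √(1.2K_p) = 9.3/(2·0.5749) = 8.089, so K_p = 65.42/1.2 = 54.5.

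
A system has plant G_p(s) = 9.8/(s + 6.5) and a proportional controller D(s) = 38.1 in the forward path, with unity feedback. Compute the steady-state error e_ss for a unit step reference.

The loop is type 0. Static position error constant K_pos = D(0)·G_p(0) = 38.1·1.508 = 57.44.
Steady-state error to a unit step: e_ss = 1/(1+K_pos) = 1/58.44 = 0.0171.

0.0171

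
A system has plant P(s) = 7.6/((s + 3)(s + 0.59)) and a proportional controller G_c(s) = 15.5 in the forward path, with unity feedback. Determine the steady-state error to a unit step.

The loop is type 0. Static position error constant K_pos = G_c(0)·P(0) = 15.5·4.294 = 66.55.
Steady-state error to a unit step: e_ss = 1/(1+K_pos) = 1/67.55 = 0.0148.

0.0148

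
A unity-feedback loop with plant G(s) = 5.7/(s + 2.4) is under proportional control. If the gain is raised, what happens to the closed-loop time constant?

decrease

Closed-loop pole is at s = −(2.4+K_p·5.7); larger K_p moves it further left, so τ = 1/(2.4+K_p·5.7) decreases.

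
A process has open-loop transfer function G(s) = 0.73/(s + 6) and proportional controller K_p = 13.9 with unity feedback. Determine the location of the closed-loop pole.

s = -16.15

Closed-loop transfer function: T(s) = K_p·G(s)/(1 + K_p·G(s)) = 10.15/(s + 6 + 10.15) = 10.15/(s + 16.15).
The closed-loop pole is at s = −16.15.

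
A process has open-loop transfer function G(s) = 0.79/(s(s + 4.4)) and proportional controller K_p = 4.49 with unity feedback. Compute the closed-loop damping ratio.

The closed-loop denominator is s(s+4.4) + 4.49·0.79 = s² + 4.4s + 3.547.
Matching s² + 2ζω_n s + ω_n²: ω_n = √3.547 = 1.883 rad/s and 2ζω_n = 4.4, so ζ = 4.4/(2·1.883) = 1.17.

ζ = 1.17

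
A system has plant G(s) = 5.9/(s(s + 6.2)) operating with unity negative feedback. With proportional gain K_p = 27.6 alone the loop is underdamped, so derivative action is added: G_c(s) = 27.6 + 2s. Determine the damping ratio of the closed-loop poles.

Forward path: (27.6 + 2s)·5.9/(s(s+6.2)). The closed-loop characteristic equation is s² + (6.2 + 5.9·2)s + 5.9·27.6 = 0.
That is s² + 18s + 162.8 = 0, so ω_n = 12.76 rad/s and ζ = 18/(2·12.76) = 0.7053.

ζ = 0.705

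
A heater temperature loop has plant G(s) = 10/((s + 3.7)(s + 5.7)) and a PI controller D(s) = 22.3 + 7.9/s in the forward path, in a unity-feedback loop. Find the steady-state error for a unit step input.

The open loop D(s)G(s) has a pole at the origin (type 1), so the static position error constant is infinite and e_ss = 1/(1+∞) = 0.

0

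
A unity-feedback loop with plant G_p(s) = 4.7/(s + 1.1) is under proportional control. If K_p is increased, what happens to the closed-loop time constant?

Closed-loop pole is at s = −(1.1+K_p·4.7); larger K_p moves it further left, so τ = 1/(1.1+K_p·4.7) decreases.

decrease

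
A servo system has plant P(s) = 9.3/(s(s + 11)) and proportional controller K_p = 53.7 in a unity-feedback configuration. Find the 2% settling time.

Closed-loop characteristic equation: s² + 11s + 499.4 = 0, so ω_n = 22.35 rad/s and ζ = 11/(2·22.35) = 0.2461.
2% settling time T_s ≈ 4/(ζω_n) = 4/5.5 = 0.727 s.

T_s ≈ 0.727 s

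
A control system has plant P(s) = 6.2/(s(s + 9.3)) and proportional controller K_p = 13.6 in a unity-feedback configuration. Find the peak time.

The closed-loop denominator s² + 9.3s + 84.32 gives ω_n = √84.32 = 9.183 and ζ = 9.3/(2ω_n) = 0.5064.
Damped frequency ω_d = ω_n√(1−ζ²) = 7.918 rad/s, so peak time T_p = π/ω_d = 0.397 s.

T_p = 0.397 s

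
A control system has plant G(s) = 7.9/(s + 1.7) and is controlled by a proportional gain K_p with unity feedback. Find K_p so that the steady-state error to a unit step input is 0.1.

K_p = 1.94

The loop is type 0, so e_ss(step) = 1/(1 + K_pos) with K_pos = K_p·G(0).
G(0) = 4.647. Require 1/(1 + K_p·4.647) = 0.1, so 1 + 4.647·K_p = 10.
K_p = (10 − 1)/4.647 = 1.94.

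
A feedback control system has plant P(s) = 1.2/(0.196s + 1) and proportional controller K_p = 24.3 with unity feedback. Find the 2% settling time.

T_s ≈ 0.026 s

Closed loop: T(s) = K_p·P/(1+K_p·P) = 29.16/(0.196s + 1 + 29.16), with pole at s = −(1 + 29.16)/0.196 = −153.9.
τ = 1/153.9 = 0.006499 s, so 2% settling time ≈ 4τ = 0.026 s.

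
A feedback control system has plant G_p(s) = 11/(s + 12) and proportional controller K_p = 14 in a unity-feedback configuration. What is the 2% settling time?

T_s ≈ 0.0241 s

Closed-loop transfer function: T(s) = K_p·G_p(s)/(1 + K_p·G_p(s)) = 154/(s + 12 + 154) = 154/(s + 166).
Time constant τ = 1/166 = 0.006024 s, so the 2% settling time is about 4τ = 0.0241 s.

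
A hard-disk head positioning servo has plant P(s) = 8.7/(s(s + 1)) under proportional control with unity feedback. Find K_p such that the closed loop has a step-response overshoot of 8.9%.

From %OS = 100·exp(−πζ/√(1−ζ²)) = 8.9%, ζ = −ln(0.089)/√(π²+ln²(0.089)) = 0.6101.
Characteristic equation s² + 1s + 8.7K_p = 0 gives ζ = 1/(2√(8.7K_p)).
Setting ζ = 0.6101: √(8.7K_p) = 1/(2·0.6101) = 0.8195, so K_p = 0.6716/8.7 = 0.0772.

K_p = 0.0772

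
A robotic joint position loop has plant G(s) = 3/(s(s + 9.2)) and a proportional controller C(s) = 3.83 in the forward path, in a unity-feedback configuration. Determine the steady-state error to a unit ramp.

The loop has one pole at the origin (type 1). Velocity error constant K_v = lim_{s→0} s·C(s)G(s) = 3.83·3/9.2 = 1.249.
Steady-state error to a unit ramp: e_ss = 1/K_v = 0.801.

0.801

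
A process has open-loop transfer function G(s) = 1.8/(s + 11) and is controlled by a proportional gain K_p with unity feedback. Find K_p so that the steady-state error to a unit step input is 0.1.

The loop is type 0, so e_ss(step) = 1/(1 + K_pos) with K_pos = K_p·G(0).
G(0) = 0.1636. Require 1/(1 + K_p·0.1636) = 0.1, so 1 + 0.1636·K_p = 10.
K_p = (10 − 1)/0.1636 = 55.

K_p = 55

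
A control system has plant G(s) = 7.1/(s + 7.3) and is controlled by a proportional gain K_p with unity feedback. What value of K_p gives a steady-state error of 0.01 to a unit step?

K_p = 102

Steady-state error for a unit step on this type-0 loop is 1/(1 + K_p·G(0)).
G(0) = 0.9726. Require 1/(1 + K_p·0.9726) = 0.01, so 1 + 0.9726·K_p = 100.
K_p = (100 − 1)/0.9726 = 102.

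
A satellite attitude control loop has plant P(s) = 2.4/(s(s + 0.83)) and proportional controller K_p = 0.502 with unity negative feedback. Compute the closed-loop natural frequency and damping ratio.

1 + K_p·P(s) = 0 gives s² + 0.83s + 1.205 = 0.
So ω_n² = 1.205 ⇒ ω_n = 1.098 rad/s, and ζ = 0.83/(2ω_n) = 0.378.

ω_n = 1.1 rad/s, ζ = 0.378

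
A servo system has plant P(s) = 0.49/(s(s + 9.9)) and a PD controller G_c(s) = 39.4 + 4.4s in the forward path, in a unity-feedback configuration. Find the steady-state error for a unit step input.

The open loop G_c(s)P(s) has a pole at the origin (type 1), so the static position error constant is infinite and e_ss = 1/(1+∞) = 0.

0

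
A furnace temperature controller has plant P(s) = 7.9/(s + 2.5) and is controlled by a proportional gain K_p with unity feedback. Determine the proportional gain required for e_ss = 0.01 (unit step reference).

K_p = 31.3

The loop is type 0, so e_ss(step) = 1/(1 + K_pos) with K_pos = K_p·P(0).
P(0) = 3.16. Require 1/(1 + K_p·3.16) = 0.01, so 1 + 3.16·K_p = 100.
K_p = (100 − 1)/3.16 = 31.3.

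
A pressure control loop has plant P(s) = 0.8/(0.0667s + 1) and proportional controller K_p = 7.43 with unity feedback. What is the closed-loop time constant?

Closed loop: T(s) = K_p·P/(1+K_p·P) = 5.944/(0.0667s + 1 + 5.944), with pole at s = −(1 + 5.944)/0.0667 = −104.1.
Closed-loop time constant τ = 1/104.1 = 0.00961 s.

τ = 0.00961 s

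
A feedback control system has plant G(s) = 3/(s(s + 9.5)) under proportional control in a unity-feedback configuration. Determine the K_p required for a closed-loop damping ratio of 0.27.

Closed-loop characteristic equation: s² + 9.5s + K_p·3 = 0.
So ω_n = √(3K_p) and 2ζω_n = 9.5, giving ζ = 9.5/(2√(3K_p)).
Setting ζ = 0.27: √(3K_p) = 9.5/(2·0.27) = 17.59, so K_p = 309.5/3 = 103.

K_p = 103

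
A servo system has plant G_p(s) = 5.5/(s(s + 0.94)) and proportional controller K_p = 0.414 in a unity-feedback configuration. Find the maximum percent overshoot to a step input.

The closed-loop denominator s² + 0.94s + 2.277 gives ω_n = √2.277 = 1.509 and ζ = 0.94/(2ω_n) = 0.3115.
%OS = 100·exp(−πζ/√(1−ζ²)) = 100·exp(−π·0.3115/√0.903) = 35.7%.

35.7%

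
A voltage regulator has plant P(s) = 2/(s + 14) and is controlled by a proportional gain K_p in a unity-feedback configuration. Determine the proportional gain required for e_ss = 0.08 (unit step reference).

K_p = 80.5

The loop is type 0, so e_ss(step) = 1/(1 + K_pos) with K_pos = K_p·P(0).
P(0) = 0.1429. Require 1/(1 + K_p·0.1429) = 0.08, so 1 + 0.1429·K_p = 12.5.
K_p = (12.5 − 1)/0.1429 = 80.5.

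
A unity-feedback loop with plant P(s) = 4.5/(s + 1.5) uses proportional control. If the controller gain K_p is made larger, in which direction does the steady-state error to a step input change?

decrease

e_ss = 1/(1 + K_p·P(0)); a larger K_p raises the denominator, so e_ss decreases.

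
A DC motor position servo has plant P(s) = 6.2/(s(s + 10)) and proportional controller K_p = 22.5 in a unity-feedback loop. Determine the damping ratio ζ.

ζ = 0.423

With unity feedback the closed-loop characteristic equation is s² + 10s + 22.5·6.2 = s² + 10s + 139.5 = 0.
So ω_n² = 139.5 ⇒ ω_n = 11.81 rad/s, and ζ = 10/(2ω_n) = 0.423.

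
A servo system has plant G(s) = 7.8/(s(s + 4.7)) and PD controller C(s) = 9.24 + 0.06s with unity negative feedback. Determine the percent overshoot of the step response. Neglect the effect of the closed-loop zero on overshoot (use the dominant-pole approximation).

Forward path: (9.24 + 0.06s)·7.8/(s(s+4.7)). The closed-loop characteristic equation is s² + (4.7 + 7.8·0.06)s + 7.8·9.24 = 0.
That is s² + 5.168s + 72.07 = 0, so ω_n = 8.49 rad/s and ζ = 5.168/(2·8.49) = 0.3044.
%OS = 100·exp(−πζ/√(1−ζ²)) = 36.6%.

36.6%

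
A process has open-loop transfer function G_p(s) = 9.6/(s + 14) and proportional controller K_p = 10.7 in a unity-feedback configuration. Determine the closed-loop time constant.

τ = 0.00857 s

Closed-loop transfer function: T(s) = K_p·G_p(s)/(1 + K_p·G_p(s)) = 102.7/(s + 14 + 102.7) = 102.7/(s + 116.7).
Time constant τ = 1/116.7 = 0.00857 s.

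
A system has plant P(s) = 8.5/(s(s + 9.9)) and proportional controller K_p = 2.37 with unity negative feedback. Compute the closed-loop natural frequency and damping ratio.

1 + K_p·P(s) = 0 gives s² + 9.9s + 20.14 = 0.
So ω_n² = 20.14 ⇒ ω_n = 4.488 rad/s, and ζ = 9.9/(2ω_n) = 1.1.

ω_n = 4.49 rad/s, ζ = 1.1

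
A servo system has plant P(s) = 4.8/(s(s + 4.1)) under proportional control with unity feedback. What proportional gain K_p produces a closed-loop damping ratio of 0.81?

K_p = 1.33

Closed-loop characteristic equation: s² + 4.1s + K_p·4.8 = 0.
So ω_n = √(4.8K_p) and 2ζω_n = 4.1, giving ζ = 4.1/(2√(4.8K_p)).
Setting ζ = 0.81: √(4.8K_p) = 4.1/(2·0.81) = 2.531, so K_p = 6.405/4.8 = 1.33.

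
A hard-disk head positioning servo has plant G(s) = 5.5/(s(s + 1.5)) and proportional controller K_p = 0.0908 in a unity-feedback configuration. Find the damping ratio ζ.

The closed-loop denominator is s(s+1.5) + 0.0908·5.5 = s² + 1.5s + 0.4994.
Matching s² + 2ζω_n s + ω_n²: ω_n = √0.4994 = 0.7067 rad/s and 2ζω_n = 1.5, so ζ = 1.5/(2·0.7067) = 1.06.

ζ = 1.06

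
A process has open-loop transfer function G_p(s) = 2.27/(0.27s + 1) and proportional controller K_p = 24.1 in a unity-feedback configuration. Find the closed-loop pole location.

Closed loop: T(s) = K_p·G_p/(1+K_p·G_p) = 54.71/(0.27s + 1 + 54.71), with pole at s = −(1 + 54.71)/0.27 = −206.3.

s = -206.3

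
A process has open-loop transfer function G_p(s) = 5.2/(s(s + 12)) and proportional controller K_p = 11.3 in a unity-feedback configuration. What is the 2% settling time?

From 1 + K_pG_p(s) = 0: s² + 12s + 58.76 = 0 ⇒ ω_n = 7.666, ζ = 0.7827.
2% settling time T_s ≈ 4/(ζω_n) = 4/6 = 0.667 s.

T_s ≈ 0.667 s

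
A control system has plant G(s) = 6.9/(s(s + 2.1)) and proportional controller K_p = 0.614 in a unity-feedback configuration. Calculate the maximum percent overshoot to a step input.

From 1 + K_pG(s) = 0: s² + 2.1s + 4.237 = 0 ⇒ ω_n = 2.058, ζ = 0.5101.
%OS = 100·exp(−πζ/√(1−ζ²)) = 100·exp(−π·0.5101/√0.7398) = 15.5%.

15.5%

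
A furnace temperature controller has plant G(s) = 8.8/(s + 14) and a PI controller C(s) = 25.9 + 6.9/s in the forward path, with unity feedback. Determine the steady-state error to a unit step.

The open loop C(s)G(s) has a pole at the origin (type 1), so the static position error constant is infinite and e_ss = 1/(1+∞) = 0.

0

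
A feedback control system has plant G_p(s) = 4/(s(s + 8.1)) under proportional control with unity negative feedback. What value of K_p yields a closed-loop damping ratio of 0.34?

Closed-loop characteristic equation: s² + 8.1s + K_p·4 = 0.
So ω_n = √(4K_p) and 2ζω_n = 8.1, giving ζ = 8.1/(2√(4K_p)).
Setting ζ = 0.34: √(4K_p) = 8.1/(2·0.34) = 11.91, so K_p = 141.9/4 = 35.5.

K_p = 35.5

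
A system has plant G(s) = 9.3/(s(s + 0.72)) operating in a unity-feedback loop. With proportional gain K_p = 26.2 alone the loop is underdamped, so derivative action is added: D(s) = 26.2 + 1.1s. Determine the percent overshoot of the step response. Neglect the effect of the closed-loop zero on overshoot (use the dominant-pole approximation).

30.8%

Forward path: (26.2 + 1.1s)·9.3/(s(s+0.72)). The closed-loop characteristic equation is s² + (0.72 + 9.3·1.1)s + 9.3·26.2 = 0.
That is s² + 10.95s + 243.7 = 0, so ω_n = 15.61 rad/s and ζ = 10.95/(2·15.61) = 0.3507.
%OS = 100·exp(−πζ/√(1−ζ²)) = 30.8%.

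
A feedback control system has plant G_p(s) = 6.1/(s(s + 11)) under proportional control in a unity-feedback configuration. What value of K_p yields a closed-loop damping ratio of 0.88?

Closed-loop characteristic equation: s² + 11s + K_p·6.1 = 0.
So ω_n = √(6.1K_p) and 2ζω_n = 11, giving ζ = 11/(2√(6.1K_p)).
Setting ζ = 0.88: √(6.1K_p) = 11/(2·0.88) = 6.25, so K_p = 39.06/6.1 = 6.4.

K_p = 6.4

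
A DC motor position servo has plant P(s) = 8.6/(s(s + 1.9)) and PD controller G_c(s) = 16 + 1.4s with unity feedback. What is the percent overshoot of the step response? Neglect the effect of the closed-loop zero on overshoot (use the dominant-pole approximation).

9.82%

Forward path: (16 + 1.4s)·8.6/(s(s+1.9)). The closed-loop characteristic equation is s² + (1.9 + 8.6·1.4)s + 8.6·16 = 0.
That is s² + 13.94s + 137.6 = 0, so ω_n = 11.73 rad/s and ζ = 13.94/(2·11.73) = 0.5942.
%OS = 100·exp(−πζ/√(1−ζ²)) = 9.82%.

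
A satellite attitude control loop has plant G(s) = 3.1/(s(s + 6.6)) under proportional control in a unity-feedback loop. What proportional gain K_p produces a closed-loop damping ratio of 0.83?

Closed-loop characteristic equation: s² + 6.6s + K_p·3.1 = 0.
So ω_n = √(3.1K_p) and 2ζω_n = 6.6, giving ζ = 6.6/(2√(3.1K_p)).
Setting ζ = 0.83: √(3.1K_p) = 6.6/(2·0.83) = 3.976, so K_p = 15.81/3.1 = 5.1.

K_p = 5.1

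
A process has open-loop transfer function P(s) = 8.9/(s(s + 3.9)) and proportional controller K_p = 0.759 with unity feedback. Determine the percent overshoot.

2.83%

Closed-loop characteristic equation: s² + 3.9s + 6.755 = 0, so ω_n = 2.599 rad/s and ζ = 3.9/(2·2.599) = 0.7503.
%OS = 100·exp(−πζ/√(1−ζ²)) = 100·exp(−π·0.7503/√0.4371) = 2.83%.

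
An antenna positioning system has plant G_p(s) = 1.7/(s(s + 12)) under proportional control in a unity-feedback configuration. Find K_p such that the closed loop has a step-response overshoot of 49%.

K_p = 432

From %OS = 100·exp(−πζ/√(1−ζ²)) = 49%, ζ = −ln(0.49)/√(π²+ln²(0.49)) = 0.2214.
Characteristic equation s² + 12s + 1.7K_p = 0 gives ζ = 12/(2√(1.7K_p)).
Setting ζ = 0.2214: √(1.7K_p) = 12/(2·0.2214) = 27.1, so K_p = 734.2/1.7 = 432.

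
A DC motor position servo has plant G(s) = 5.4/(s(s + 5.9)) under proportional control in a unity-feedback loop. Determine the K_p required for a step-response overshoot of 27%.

From %OS = 100·exp(−πζ/√(1−ζ²)) = 27%, ζ = −ln(0.27)/√(π²+ln²(0.27)) = 0.3847.
Characteristic equation s² + 5.9s + 5.4K_p = 0 gives ζ = 5.9/(2√(5.4K_p)).
Setting ζ = 0.3847: √(5.4K_p) = 5.9/(2·0.3847) = 7.668, so K_p = 58.8/5.4 = 10.9.

K_p = 10.9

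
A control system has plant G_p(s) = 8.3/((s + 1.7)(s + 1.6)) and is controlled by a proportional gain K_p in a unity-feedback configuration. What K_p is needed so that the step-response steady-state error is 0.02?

For a type-0 loop with proportional control, e_ss = 1/(1 + K_p·G_p(0)).
G_p(0) = 3.051. Require 1/(1 + K_p·3.051) = 0.02, so 1 + 3.051·K_p = 50.
K_p = (50 − 1)/3.051 = 16.1.

K_p = 16.1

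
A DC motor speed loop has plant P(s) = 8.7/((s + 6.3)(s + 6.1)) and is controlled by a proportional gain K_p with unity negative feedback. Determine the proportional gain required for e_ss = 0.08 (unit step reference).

K_p = 50.8

The loop is type 0, so e_ss(step) = 1/(1 + K_pos) with K_pos = K_p·P(0).
P(0) = 0.2264. Require 1/(1 + K_p·0.2264) = 0.08, so 1 + 0.2264·K_p = 12.5.
K_p = (12.5 − 1)/0.2264 = 50.8.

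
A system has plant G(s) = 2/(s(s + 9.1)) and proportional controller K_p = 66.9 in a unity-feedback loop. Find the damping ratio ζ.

ζ = 0.393

1 + K_p·G(s) = 0 gives s² + 9.1s + 133.8 = 0.
So ω_n² = 133.8 ⇒ ω_n = 11.57 rad/s, and ζ = 9.1/(2ω_n) = 0.393.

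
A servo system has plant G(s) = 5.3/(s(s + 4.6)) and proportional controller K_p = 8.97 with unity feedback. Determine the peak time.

From 1 + K_pG(s) = 0: s² + 4.6s + 47.54 = 0 ⇒ ω_n = 6.895, ζ = 0.3336.
Damped frequency ω_d = ω_n√(1−ζ²) = 6.5 rad/s, so peak time T_p = π/ω_d = 0.483 s.

T_p = 0.483 s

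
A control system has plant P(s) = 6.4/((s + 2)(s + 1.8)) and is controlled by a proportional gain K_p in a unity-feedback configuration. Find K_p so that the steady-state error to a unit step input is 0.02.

The loop is type 0, so e_ss(step) = 1/(1 + K_pos) with K_pos = K_p·P(0).
P(0) = 1.778. Require 1/(1 + K_p·1.778) = 0.02, so 1 + 1.778·K_p = 50.
K_p = (50 − 1)/1.778 = 27.6.

K_p = 27.6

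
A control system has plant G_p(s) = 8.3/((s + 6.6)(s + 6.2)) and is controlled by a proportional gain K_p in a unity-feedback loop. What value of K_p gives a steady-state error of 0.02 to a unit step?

K_p = 242

For a type-0 loop with proportional control, e_ss = 1/(1 + K_p·G_p(0)).
G_p(0) = 0.2028. Require 1/(1 + K_p·0.2028) = 0.02, so 1 + 0.2028·K_p = 50.
K_p = (50 − 1)/0.2028 = 242.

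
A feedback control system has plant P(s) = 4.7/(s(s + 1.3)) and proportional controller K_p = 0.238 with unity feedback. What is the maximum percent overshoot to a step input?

8.65%

The closed-loop denominator s² + 1.3s + 1.119 gives ω_n = √1.119 = 1.058 and ζ = 1.3/(2ω_n) = 0.6146.
%OS = 100·exp(−πζ/√(1−ζ²)) = 100·exp(−π·0.6146/√0.6223) = 8.65%.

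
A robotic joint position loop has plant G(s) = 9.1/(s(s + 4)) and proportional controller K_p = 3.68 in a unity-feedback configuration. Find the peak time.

Closed-loop characteristic equation: s² + 4s + 33.49 = 0, so ω_n = 5.787 rad/s and ζ = 4/(2·5.787) = 0.3456.
Damped frequency ω_d = ω_n√(1−ζ²) = 5.43 rad/s, so peak time T_p = π/ω_d = 0.579 s.

T_p = 0.579 s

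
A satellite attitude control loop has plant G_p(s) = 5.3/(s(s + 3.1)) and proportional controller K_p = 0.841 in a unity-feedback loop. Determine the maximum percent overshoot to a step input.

3.35%

Closed-loop characteristic equation: s² + 3.1s + 4.457 = 0, so ω_n = 2.111 rad/s and ζ = 3.1/(2·2.111) = 0.7342.
%OS = 100·exp(−πζ/√(1−ζ²)) = 100·exp(−π·0.7342/√0.461) = 3.35%.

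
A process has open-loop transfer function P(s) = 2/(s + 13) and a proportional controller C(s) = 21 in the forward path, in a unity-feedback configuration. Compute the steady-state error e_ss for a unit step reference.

The loop is type 0. Static position error constant K_pos = C(0)·P(0) = 21·0.1538 = 3.231.
Steady-state error to a unit step: e_ss = 1/(1+K_pos) = 1/4.231 = 0.236.

0.236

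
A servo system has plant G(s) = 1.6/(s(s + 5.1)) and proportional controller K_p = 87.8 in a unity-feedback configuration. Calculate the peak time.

T_p = 0.271 s

Closed-loop characteristic equation: s² + 5.1s + 140.5 = 0, so ω_n = 11.85 rad/s and ζ = 5.1/(2·11.85) = 0.2151.
Damped frequency ω_d = ω_n√(1−ζ²) = 11.57 rad/s, so peak time T_p = π/ω_d = 0.271 s.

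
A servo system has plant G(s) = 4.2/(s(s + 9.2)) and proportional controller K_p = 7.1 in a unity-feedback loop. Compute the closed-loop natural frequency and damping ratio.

ω_n = 5.46 rad/s, ζ = 0.842

With unity feedback the closed-loop characteristic equation is s² + 9.2s + 7.1·4.2 = s² + 9.2s + 29.82 = 0.
So ω_n² = 29.82 ⇒ ω_n = 5.461 rad/s, and ζ = 9.2/(2ω_n) = 0.842.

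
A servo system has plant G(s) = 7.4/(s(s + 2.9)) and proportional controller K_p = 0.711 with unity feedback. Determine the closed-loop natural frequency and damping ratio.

1 + K_p·G(s) = 0 gives s² + 2.9s + 5.261 = 0.
So ω_n² = 5.261 ⇒ ω_n = 2.294 rad/s, and ζ = 2.9/(2ω_n) = 0.632.

ω_n = 2.29 rad/s, ζ = 0.632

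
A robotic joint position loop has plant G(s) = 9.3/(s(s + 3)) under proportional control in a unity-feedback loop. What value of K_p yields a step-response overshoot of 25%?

From %OS = 100·exp(−πζ/√(1−ζ²)) = 25%, ζ = −ln(0.25)/√(π²+ln²(0.25)) = 0.4037.
Characteristic equation s² + 3s + 9.3K_p = 0 gives ζ = 3/(2√(9.3K_p)).
Setting ζ = 0.4037: √(9.3K_p) = 3/(2·0.4037) = 3.716, so K_p = 13.81/9.3 = 1.48.

K_p = 1.48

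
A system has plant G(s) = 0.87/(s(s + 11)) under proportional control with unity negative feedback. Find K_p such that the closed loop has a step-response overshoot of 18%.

From %OS = 100·exp(−πζ/√(1−ζ²)) = 18%, ζ = −ln(0.18)/√(π²+ln²(0.18)) = 0.4791.
Characteristic equation s² + 11s + 0.87K_p = 0 gives ζ = 11/(2√(0.87K_p)).
Setting ζ = 0.4791: √(0.87K_p) = 11/(2·0.4791) = 11.48, so K_p = 131.8/0.87 = 151.

K_p = 151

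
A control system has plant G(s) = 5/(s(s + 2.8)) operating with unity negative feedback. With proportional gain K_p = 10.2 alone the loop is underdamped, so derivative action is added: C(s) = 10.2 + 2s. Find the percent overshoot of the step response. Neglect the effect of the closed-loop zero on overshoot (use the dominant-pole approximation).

Forward path: (10.2 + 2s)·5/(s(s+2.8)). The closed-loop characteristic equation is s² + (2.8 + 5·2)s + 5·10.2 = 0.
That is s² + 12.8s + 51 = 0, so ω_n = 7.141 rad/s and ζ = 12.8/(2·7.141) = 0.8962.
%OS = 100·exp(−πζ/√(1−ζ²)) = 0.175%.

0.175%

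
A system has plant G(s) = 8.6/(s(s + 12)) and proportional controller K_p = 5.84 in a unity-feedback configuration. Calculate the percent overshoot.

0.675%

The closed-loop denominator s² + 12s + 50.22 gives ω_n = √50.22 = 7.087 and ζ = 12/(2ω_n) = 0.8466.
%OS = 100·exp(−πζ/√(1−ζ²)) = 100·exp(−π·0.8466/√0.2832) = 0.675%.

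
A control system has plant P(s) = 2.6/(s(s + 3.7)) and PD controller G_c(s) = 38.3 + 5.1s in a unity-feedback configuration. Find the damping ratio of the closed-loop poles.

ζ = 0.85

Forward path: (38.3 + 5.1s)·2.6/(s(s+3.7)). The closed-loop characteristic equation is s² + (3.7 + 2.6·5.1)s + 2.6·38.3 = 0.
That is s² + 16.96s + 99.58 = 0, so ω_n = 9.979 rad/s and ζ = 16.96/(2·9.979) = 0.8498.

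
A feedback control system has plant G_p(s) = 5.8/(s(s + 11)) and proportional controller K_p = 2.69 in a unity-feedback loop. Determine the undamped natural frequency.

ω_n = 3.95 rad/s

1 + K_p·G_p(s) = 0 gives s² + 11s + 15.6 = 0.
So ω_n² = 15.6 ⇒ ω_n = 3.95 rad/s, and ζ = 11/(2ω_n) = 1.39.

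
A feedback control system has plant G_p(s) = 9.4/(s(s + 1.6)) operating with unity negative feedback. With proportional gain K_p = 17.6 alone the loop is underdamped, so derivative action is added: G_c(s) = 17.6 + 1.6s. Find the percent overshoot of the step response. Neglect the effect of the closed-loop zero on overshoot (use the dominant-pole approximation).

6.96%

Forward path: (17.6 + 1.6s)·9.4/(s(s+1.6)). The closed-loop characteristic equation is s² + (1.6 + 9.4·1.6)s + 9.4·17.6 = 0.
That is s² + 16.64s + 165.4 = 0, so ω_n = 12.86 rad/s and ζ = 16.64/(2·12.86) = 0.6468.
%OS = 100·exp(−πζ/√(1−ζ²)) = 6.96%.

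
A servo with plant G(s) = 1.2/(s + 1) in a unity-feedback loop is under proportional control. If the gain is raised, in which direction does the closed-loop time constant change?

Closed-loop pole is at s = −(1+K_p·1.2); larger K_p moves it further left, so τ = 1/(1+K_p·1.2) decreases.

decrease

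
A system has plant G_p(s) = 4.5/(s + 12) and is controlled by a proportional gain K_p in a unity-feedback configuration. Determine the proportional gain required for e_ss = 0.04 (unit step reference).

The loop is type 0, so e_ss(step) = 1/(1 + K_pos) with K_pos = K_p·G_p(0).
G_p(0) = 0.375. Require 1/(1 + K_p·0.375) = 0.04, so 1 + 0.375·K_p = 25.
K_p = (25 − 1)/0.375 = 64.

K_p = 64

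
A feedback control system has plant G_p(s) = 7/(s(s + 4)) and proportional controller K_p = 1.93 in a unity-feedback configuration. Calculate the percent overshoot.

From 1 + K_pG_p(s) = 0: s² + 4s + 13.51 = 0 ⇒ ω_n = 3.676, ζ = 0.5441.
%OS = 100·exp(−πζ/√(1−ζ²)) = 100·exp(−π·0.5441/√0.7039) = 13%.

13%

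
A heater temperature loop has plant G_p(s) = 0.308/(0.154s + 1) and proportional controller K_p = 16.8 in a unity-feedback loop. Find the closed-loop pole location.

s = -40.09

Closed loop: T(s) = K_p·G_p/(1+K_p·G_p) = 5.174/(0.154s + 1 + 5.174), with pole at s = −(1 + 5.174)/0.154 = −40.09.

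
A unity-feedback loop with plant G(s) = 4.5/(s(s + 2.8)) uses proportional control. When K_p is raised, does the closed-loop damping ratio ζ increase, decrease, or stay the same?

decrease

ζ = 2.8/(2√(4.5K_p)); increasing K_p raises the denominator, so ζ falls.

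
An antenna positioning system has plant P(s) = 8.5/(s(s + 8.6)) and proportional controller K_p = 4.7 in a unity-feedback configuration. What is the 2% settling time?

T_s ≈ 0.93 s

Closed-loop characteristic equation: s² + 8.6s + 39.95 = 0, so ω_n = 6.321 rad/s and ζ = 8.6/(2·6.321) = 0.6803.
2% settling time T_s ≈ 4/(ζω_n) = 4/4.3 = 0.93 s.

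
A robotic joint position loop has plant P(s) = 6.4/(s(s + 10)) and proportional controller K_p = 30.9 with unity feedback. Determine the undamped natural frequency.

The closed-loop denominator is s(s+10) + 30.9·6.4 = s² + 10s + 197.8.
So ω_n² = 197.8 ⇒ ω_n = 14.06 rad/s, and ζ = 10/(2ω_n) = 0.356.

ω_n = 14.1 rad/s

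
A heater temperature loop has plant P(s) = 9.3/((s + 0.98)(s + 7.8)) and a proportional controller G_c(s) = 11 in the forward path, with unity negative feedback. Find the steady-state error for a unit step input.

0.0695

The loop is type 0. Static position error constant K_pos = G_c(0)·P(0) = 11·1.217 = 13.38.
Steady-state error to a unit step: e_ss = 1/(1+K_pos) = 1/14.38 = 0.0695.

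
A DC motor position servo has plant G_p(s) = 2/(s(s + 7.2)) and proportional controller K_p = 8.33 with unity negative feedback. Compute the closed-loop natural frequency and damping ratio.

ω_n = 4.08 rad/s, ζ = 0.882

1 + K_p·G_p(s) = 0 gives s² + 7.2s + 16.66 = 0.
Matching s² + 2ζω_n s + ω_n²: ω_n = √16.66 = 4.082 rad/s and 2ζω_n = 7.2, so ζ = 7.2/(2·4.082) = 0.882.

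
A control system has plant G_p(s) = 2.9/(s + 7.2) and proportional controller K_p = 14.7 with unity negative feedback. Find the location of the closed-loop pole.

s = -49.83

Closed-loop transfer function: T(s) = K_p·G_p(s)/(1 + K_p·G_p(s)) = 42.63/(s + 7.2 + 42.63) = 42.63/(s + 49.83).
The closed-loop pole is at s = −49.83.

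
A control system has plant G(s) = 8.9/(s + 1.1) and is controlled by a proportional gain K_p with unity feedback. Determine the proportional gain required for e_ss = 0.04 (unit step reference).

For a type-0 loop with proportional control, e_ss = 1/(1 + K_p·G(0)).
G(0) = 8.091. Require 1/(1 + K_p·8.091) = 0.04, so 1 + 8.091·K_p = 25.
K_p = (25 − 1)/8.091 = 2.97.

K_p = 2.97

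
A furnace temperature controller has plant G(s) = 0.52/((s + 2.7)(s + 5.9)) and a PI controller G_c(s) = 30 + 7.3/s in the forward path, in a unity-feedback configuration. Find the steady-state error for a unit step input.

The open loop G_c(s)G(s) has a pole at the origin (type 1), so the static position error constant is infinite and e_ss = 1/(1+∞) = 0.

0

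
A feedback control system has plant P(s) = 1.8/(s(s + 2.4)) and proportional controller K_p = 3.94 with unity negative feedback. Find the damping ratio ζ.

The closed-loop denominator is s(s+2.4) + 3.94·1.8 = s² + 2.4s + 7.092.
So ω_n² = 7.092 ⇒ ω_n = 2.663 rad/s, and ζ = 2.4/(2ω_n) = 0.451.

ζ = 0.451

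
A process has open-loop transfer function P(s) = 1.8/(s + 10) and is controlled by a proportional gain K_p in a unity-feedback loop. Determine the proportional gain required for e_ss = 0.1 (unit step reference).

Steady-state error for a unit step on this type-0 loop is 1/(1 + K_p·P(0)).
P(0) = 0.18. Require 1/(1 + K_p·0.18) = 0.1, so 1 + 0.18·K_p = 10.
K_p = (10 − 1)/0.18 = 50.

K_p = 50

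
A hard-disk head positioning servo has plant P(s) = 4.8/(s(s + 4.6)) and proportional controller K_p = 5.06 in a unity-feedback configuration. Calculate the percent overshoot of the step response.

19.1%

The closed-loop denominator s² + 4.6s + 24.29 gives ω_n = √24.29 = 4.928 and ζ = 4.6/(2ω_n) = 0.4667.
%OS = 100·exp(−πζ/√(1−ζ²)) = 100·exp(−π·0.4667/√0.7822) = 19.1%.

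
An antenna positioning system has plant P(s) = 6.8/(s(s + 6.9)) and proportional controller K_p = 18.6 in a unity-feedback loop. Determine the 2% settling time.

T_s ≈ 1.16 s

The closed-loop denominator s² + 6.9s + 126.5 gives ω_n = √126.5 = 11.25 and ζ = 6.9/(2ω_n) = 0.3068.
2% settling time T_s ≈ 4/(ζω_n) = 4/3.45 = 1.16 s.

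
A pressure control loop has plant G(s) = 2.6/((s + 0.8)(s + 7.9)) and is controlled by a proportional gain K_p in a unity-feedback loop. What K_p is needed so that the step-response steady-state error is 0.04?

K_p = 58.3

The loop is type 0, so e_ss(step) = 1/(1 + K_pos) with K_pos = K_p·G(0).
G(0) = 0.4114. Require 1/(1 + K_p·0.4114) = 0.04, so 1 + 0.4114·K_p = 25.
K_p = (25 − 1)/0.4114 = 58.3.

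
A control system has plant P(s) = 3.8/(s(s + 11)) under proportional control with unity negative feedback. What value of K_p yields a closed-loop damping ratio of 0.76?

Closed-loop characteristic equation: s² + 11s + K_p·3.8 = 0.
So ω_n = √(3.8K_p) and 2ζω_n = 11, giving ζ = 11/(2√(3.8K_p)).
Setting ζ = 0.76: √(3.8K_p) = 11/(2·0.76) = 7.237, so K_p = 52.37/3.8 = 13.8.

K_p = 13.8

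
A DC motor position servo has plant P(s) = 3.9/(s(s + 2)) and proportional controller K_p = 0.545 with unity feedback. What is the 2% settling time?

Closed-loop characteristic equation: s² + 2s + 2.126 = 0, so ω_n = 1.458 rad/s and ζ = 2/(2·1.458) = 0.6859.
2% settling time T_s ≈ 4/(ζω_n) = 4/1 = 4 s.

T_s ≈ 4 s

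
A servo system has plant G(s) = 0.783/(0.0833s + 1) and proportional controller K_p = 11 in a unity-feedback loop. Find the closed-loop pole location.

Closed loop: T(s) = K_p·G/(1+K_p·G) = 8.613/(0.0833s + 1 + 8.613), with pole at s = −(1 + 8.613)/0.0833 = −115.4.

s = -115.4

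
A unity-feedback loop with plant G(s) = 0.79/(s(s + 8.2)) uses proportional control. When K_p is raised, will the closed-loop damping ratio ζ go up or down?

ζ = 8.2/(2√(0.79K_p)); increasing K_p raises the denominator, so ζ falls.

decrease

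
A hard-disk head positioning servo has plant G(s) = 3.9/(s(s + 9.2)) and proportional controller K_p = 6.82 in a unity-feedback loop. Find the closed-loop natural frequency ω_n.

ω_n = 5.16 rad/s

With unity feedback the closed-loop characteristic equation is s² + 9.2s + 6.82·3.9 = s² + 9.2s + 26.6 = 0.
Matching s² + 2ζω_n s + ω_n²: ω_n = √26.6 = 5.157 rad/s and 2ζω_n = 9.2, so ζ = 9.2/(2·5.157) = 0.892.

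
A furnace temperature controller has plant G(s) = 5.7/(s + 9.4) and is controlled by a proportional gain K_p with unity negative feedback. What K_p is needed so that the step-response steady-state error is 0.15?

The loop is type 0, so e_ss(step) = 1/(1 + K_pos) with K_pos = K_p·G(0).
G(0) = 0.6064. Require 1/(1 + K_p·0.6064) = 0.15, so 1 + 0.6064·K_p = 6.667.
K_p = (6.667 − 1)/0.6064 = 9.35.

K_p = 9.35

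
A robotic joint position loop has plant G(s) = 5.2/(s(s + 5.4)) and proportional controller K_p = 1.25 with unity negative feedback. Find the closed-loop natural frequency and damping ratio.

1 + K_p·G(s) = 0 gives s² + 5.4s + 6.5 = 0.
So ω_n² = 6.5 ⇒ ω_n = 2.55 rad/s, and ζ = 5.4/(2ω_n) = 1.06.

ω_n = 2.55 rad/s, ζ = 1.06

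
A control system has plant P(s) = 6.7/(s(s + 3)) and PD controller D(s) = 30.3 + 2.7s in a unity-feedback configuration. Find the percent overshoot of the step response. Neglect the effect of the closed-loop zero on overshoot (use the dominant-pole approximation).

Forward path: (30.3 + 2.7s)·6.7/(s(s+3)). The closed-loop characteristic equation is s² + (3 + 6.7·2.7)s + 6.7·30.3 = 0.
That is s² + 21.09s + 203 = 0, so ω_n = 14.25 rad/s and ζ = 21.09/(2·14.25) = 0.7401.
%OS = 100·exp(−πζ/√(1−ζ²)) = 3.15%.

3.15%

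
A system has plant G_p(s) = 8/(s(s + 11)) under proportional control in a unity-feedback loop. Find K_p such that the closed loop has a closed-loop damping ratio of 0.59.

K_p = 10.9

Closed-loop characteristic equation: s² + 11s + K_p·8 = 0.
So ω_n = √(8K_p) and 2ζω_n = 11, giving ζ = 11/(2√(8K_p)).
Setting ζ = 0.59: √(8K_p) = 11/(2·0.59) = 9.322, so K_p = 86.9/8 = 10.9.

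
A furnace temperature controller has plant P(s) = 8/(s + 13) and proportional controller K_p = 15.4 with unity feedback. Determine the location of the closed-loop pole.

s = -136.2

Closed-loop transfer function: T(s) = K_p·P(s)/(1 + K_p·P(s)) = 123.2/(s + 13 + 123.2) = 123.2/(s + 136.2).
The closed-loop pole is at s = −136.2.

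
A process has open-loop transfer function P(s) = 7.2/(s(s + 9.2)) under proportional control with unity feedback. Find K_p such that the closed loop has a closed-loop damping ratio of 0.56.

K_p = 9.37

Closed-loop characteristic equation: s² + 9.2s + K_p·7.2 = 0.
So ω_n = √(7.2K_p) and 2ζω_n = 9.2, giving ζ = 9.2/(2√(7.2K_p)).
Setting ζ = 0.56: √(7.2K_p) = 9.2/(2·0.56) = 8.214, so K_p = 67.47/7.2 = 9.37.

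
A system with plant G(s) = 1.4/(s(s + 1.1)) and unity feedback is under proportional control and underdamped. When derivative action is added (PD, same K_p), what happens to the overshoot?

With PD the characteristic equation becomes s² + (a + K·K_d)s + K·K_p = 0; the damping term grows, ζ rises, overshoot falls.

decrease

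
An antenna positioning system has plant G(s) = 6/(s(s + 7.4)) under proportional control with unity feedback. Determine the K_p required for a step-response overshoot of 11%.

From %OS = 100·exp(−πζ/√(1−ζ²)) = 11%, ζ = −ln(0.11)/√(π²+ln²(0.11)) = 0.5749.
Characteristic equation s² + 7.4s + 6K_p = 0 gives ζ = 7.4/(2√(6K_p)).
Setting ζ = 0.5749: √(6K_p) = 7.4/(2·0.5749) = 6.436, so K_p = 41.42/6 = 6.9.

K_p = 6.9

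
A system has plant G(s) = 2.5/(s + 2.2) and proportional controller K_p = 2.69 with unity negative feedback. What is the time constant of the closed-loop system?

Closed-loop transfer function: T(s) = K_p·G(s)/(1 + K_p·G(s)) = 6.725/(s + 2.2 + 6.725) = 6.725/(s + 8.925).
Time constant τ = 1/8.925 = 0.112 s.

τ = 0.112 s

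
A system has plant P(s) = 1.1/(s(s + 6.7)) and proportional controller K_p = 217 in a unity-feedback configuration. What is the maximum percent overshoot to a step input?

From 1 + K_pP(s) = 0: s² + 6.7s + 238.7 = 0 ⇒ ω_n = 15.45, ζ = 0.2168.
%OS = 100·exp(−πζ/√(1−ζ²)) = 100·exp(−π·0.2168/√0.953) = 49.8%.

49.8%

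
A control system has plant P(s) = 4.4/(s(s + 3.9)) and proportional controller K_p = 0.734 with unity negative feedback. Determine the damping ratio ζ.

ζ = 1.09

1 + K_p·P(s) = 0 gives s² + 3.9s + 3.23 = 0.
So ω_n² = 3.23 ⇒ ω_n = 1.797 rad/s, and ζ = 3.9/(2ω_n) = 1.09.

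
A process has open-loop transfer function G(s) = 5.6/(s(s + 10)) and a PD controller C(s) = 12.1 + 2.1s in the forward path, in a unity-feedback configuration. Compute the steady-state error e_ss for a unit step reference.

0

The open loop C(s)G(s) has a pole at the origin (type 1), so the static position error constant is infinite and e_ss = 1/(1+∞) = 0.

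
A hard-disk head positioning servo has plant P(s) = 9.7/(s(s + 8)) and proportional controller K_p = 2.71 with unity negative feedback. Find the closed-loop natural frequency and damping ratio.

ω_n = 5.13 rad/s, ζ = 0.78

With unity feedback the closed-loop characteristic equation is s² + 8s + 2.71·9.7 = s² + 8s + 26.29 = 0.
Matching s² + 2ζω_n s + ω_n²: ω_n = √26.29 = 5.127 rad/s and 2ζω_n = 8, so ζ = 8/(2·5.127) = 0.78.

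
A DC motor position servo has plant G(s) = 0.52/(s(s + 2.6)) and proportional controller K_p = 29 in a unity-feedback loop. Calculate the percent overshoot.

32.8%

The closed-loop denominator s² + 2.6s + 15.08 gives ω_n = √15.08 = 3.883 and ζ = 2.6/(2ω_n) = 0.3348.
%OS = 100·exp(−πζ/√(1−ζ²)) = 100·exp(−π·0.3348/√0.8879) = 32.8%.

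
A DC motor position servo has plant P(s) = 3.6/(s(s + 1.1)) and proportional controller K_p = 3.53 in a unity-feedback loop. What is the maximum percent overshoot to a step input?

From 1 + K_pP(s) = 0: s² + 1.1s + 12.71 = 0 ⇒ ω_n = 3.565, ζ = 0.1543.
%OS = 100·exp(−πζ/√(1−ζ²)) = 100·exp(−π·0.1543/√0.9762) = 61.2%.

61.2%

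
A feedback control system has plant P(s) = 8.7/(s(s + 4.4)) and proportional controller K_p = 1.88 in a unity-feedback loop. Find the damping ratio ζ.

ζ = 0.544

1 + K_p·P(s) = 0 gives s² + 4.4s + 16.36 = 0.
So ω_n² = 16.36 ⇒ ω_n = 4.044 rad/s, and ζ = 4.4/(2ω_n) = 0.544.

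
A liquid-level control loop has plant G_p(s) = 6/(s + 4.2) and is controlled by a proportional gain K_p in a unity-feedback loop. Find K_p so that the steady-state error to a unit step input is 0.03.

K_p = 22.6

For a type-0 loop with proportional control, e_ss = 1/(1 + K_p·G_p(0)).
G_p(0) = 1.429. Require 1/(1 + K_p·1.429) = 0.03, so 1 + 1.429·K_p = 33.33.
K_p = (33.33 − 1)/1.429 = 22.6.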